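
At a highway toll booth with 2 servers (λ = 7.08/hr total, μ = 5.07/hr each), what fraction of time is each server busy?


ρ = λ/(cμ) = 7.08/(2·5.07) = 7.08/10.14 = 0.6982

Final: 0.6982


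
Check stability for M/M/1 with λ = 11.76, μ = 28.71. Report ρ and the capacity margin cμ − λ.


Total capacity cμ = 1·28.71 = 28.71/hr
ρ = λ/(cμ) = 11.76/28.71 = 0.4096
Stable ⇔ ρ < 1: YES
Spare capacity = cμ − λ = 28.71 − 11.76 = 16.95/hr

Final: ρ = 0.4096; stable; margin = 16.95/hr


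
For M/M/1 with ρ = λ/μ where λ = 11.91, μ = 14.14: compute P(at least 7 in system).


ρ = 11.91/14.14 = 0.8423
P(N ≥ n) = ρ^n = 0.8423^7 = 0.300771

Final: 0.300771


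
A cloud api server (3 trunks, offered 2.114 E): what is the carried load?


B(3,2.114) = 0.227439 (Erlang-B)
Carried load = a(1 − B) = 2.114·(1 − 0.227439) = 2.114·0.772561 = 1.6332 E

Final: 1.6332 Erlangs


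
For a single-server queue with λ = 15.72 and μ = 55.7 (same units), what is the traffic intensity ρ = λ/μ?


ρ = λ/μ = 15.72/55.7 = 0.2822

Final: 0.2822


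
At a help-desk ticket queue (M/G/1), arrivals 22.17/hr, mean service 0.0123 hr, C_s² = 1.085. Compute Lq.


ρ = λ·E[S] = 22.17·0.0123 = 0.2727
Lq = ρ²(1+C_s²)/(2(1−ρ)) = 0.07436·(1+1.085)/(2·0.7273)
= 0.07436·2.0850/1.4546 = 0.10659

Final: 0.10659


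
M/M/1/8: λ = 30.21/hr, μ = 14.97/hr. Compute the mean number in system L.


ρ = 30.21/14.97 = 2.0180
L = ρ[1 − (K+1)ρ^K + Kρ^(K+1)] / [(1−ρ)(1−ρ^(K+1))]
Numerator: 2.0180·(1 − 9·275.062509 + 8·555.086064) = 3967.713065
Denominator: (-1.0180)·(-554.086064) = 564.079601
L = 3967.713065/564.079601 = 7.0340

Final: 7.0340


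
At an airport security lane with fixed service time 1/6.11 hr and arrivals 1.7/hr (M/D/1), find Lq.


ρ = 1.7/6.11 = 0.2782
M/D/1: Lq = ρ²/(2(1−ρ)) = 0.07741/(2·0.7218) = 0.05363

Final: 0.05363


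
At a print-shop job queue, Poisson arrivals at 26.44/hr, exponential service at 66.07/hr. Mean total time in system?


W = 1/(μ−λ) = 1/(66.07 − 26.44) = 1/39.63 = 0.02523 hr

Final: 0.02523 hr


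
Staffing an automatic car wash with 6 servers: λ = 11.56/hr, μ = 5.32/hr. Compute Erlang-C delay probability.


a = λ/μ = 2.1729; ρ = a/6 = 0.3622
P₀ = 0.113565 (from M/M/c formula)
C(c,a) = [a^c/(c!(1−ρ))]·P₀ = [105.26336/(720·0.6378)]·0.113565
= 0.22921·0.113565 = 0.026030

Final: 0.026030


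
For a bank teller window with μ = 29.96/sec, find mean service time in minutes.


Mean service time = 1/μ = 1/29.96 second = 0.03338 second
In minutes: 0.03338 × 0.0166667 = 0.0005563 min

Final: 0.0005563 min


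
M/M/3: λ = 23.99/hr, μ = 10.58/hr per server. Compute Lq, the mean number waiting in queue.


a = λ/μ = 2.2675; ρ = a/3 = 0.7558
P₀ = 0.072485
Lq = P₀·a^c·ρ / (c!·(1−ρ)²) = 0.072485·11.65826·0.7558/(6·0.05962)
= 1.78552

Final: 1.78552


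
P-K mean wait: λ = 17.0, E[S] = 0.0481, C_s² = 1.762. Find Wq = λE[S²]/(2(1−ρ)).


ρ = λ·E[S] = 17.0·0.0481 = 0.8177
E[S²] = E[S]²(1+C_s²) = 0.0481²·(1+1.762) = 0.006390
Wq = λ·E[S²]/(2(1−ρ)) = 17.0·0.006390/(2·0.1823) = 0.29795 hr

Final: 0.29795 hr


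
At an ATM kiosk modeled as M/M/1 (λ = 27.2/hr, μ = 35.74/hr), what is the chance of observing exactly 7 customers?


ρ = 27.2/35.74 = 0.7611
P_n = (1−ρ)·ρ^n = (1 − 0.7611)·0.7611^7 = 0.2389·0.147877 = 0.035335

Final: 0.035335


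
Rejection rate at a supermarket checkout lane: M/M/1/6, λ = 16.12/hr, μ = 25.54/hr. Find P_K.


ρ = λ/μ = 16.12/25.54 = 0.6312
P_K = (1−ρ)ρ^K/(1−ρ^(K+1)) = (0.3688·0.063222)/(1 − 0.039903)
= 0.023318/0.960097 = 0.024287

Final: 0.024287


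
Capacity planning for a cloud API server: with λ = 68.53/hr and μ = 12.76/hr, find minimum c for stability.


Stability requires cμ > λ ⇔ c > λ/μ.
λ/μ = 68.53/12.76 = 5.3707
Minimum integer c = ⌊5.3707⌋ + 1 = 6
Check: 6·12.76 = 76.56 > 68.53, while 5·12.76 = 63.80 ≤ 68.53

Final: 6 servers


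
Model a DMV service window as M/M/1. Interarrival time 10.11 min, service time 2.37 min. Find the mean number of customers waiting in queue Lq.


λ = 60/10.11 = 5.9347 /hr
μ = 60/2.37 = 25.3165 /hr
ρ = λ/μ = 5.9347/25.3165 = 0.2344
Lq = ρ²/(1−ρ) = 0.05495/0.7656 = 0.07178

Final: 0.07178


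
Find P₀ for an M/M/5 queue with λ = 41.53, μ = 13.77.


a = λ/μ = 41.53/13.77 = 3.0160; ρ = a/c = 0.6032
Σ_{k=0}^{4} a^k/k! (terms k=0..4) = 1.00000 + 3.01598 + 4.54806 + 4.57228 + 3.44747 = 16.58379
Tail: a^5/(5!(1−ρ)) = 249.53988/(120·0.3968) = 5.24061
P₀ = 1/(16.58379 + 5.24061) = 1/21.82440 = 0.045820

Final: 0.045820


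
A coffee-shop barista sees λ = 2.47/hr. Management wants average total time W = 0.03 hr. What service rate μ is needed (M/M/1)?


W = 1/(μ−λ) ⇒ μ − λ = 1/W = 1/0.03 = 33.3333
μ = λ + 1/W = 2.47 + 33.3333 = 35.8033 per hr

Final: 35.8033 /hr


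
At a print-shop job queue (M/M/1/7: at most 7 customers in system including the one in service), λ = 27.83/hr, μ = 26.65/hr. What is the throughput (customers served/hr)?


ρ = 1.0443; P_K = (1−ρ)ρ^7/(1−ρ^8) = 0.144753
λ_eff = λ(1 − P_K) = 27.83·(1 − 0.144753) = 27.83·0.855247 = 23.8015 /hr

Final: 23.8015 /hr


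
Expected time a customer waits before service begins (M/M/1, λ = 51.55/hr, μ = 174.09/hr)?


ρ = 51.55/174.09 = 0.2961
Wq = ρ/(μ−λ) = 0.2961/(174.09 − 51.55) = 0.2961/122.54 = 0.002416 hr

Final: 0.002416 hr


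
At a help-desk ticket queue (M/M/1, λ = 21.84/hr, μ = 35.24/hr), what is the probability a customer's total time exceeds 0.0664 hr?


W ~ Exponential(μ−λ) for M/M/1.
μ − λ = 35.24 − 21.84 = 13.4000
P(W > t) = e^{−(μ−λ)t} = e^{−0.8898} = 0.410754

Final: 0.410754


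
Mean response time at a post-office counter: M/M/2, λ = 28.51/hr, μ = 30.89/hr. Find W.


a = 0.9230; ρ = 0.4615; P₀ = 0.368479
Lq = P₀·a^c·ρ/(c!(1−ρ)²) = 0.24974
Wq = Lq/λ = 0.24974/28.51 = 0.008760 hr
W = Wq + 1/μ = 0.008760 + 0.03237 = 0.04113 hr

Final: 0.04113 hr


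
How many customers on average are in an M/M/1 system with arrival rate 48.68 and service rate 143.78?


ρ = λ/μ = 48.68/143.78 = 0.3386
L = ρ/(1−ρ) = 0.3386/(1 − 0.3386) = 0.3386/0.6614 = 0.5119

Final: 0.5119


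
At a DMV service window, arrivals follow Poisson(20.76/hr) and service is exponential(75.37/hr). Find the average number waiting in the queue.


ρ = 20.76/75.37 = 0.2754
Lq = ρ²/(1−ρ) = 0.07587/0.7246 = 0.1047

Final: 0.1047


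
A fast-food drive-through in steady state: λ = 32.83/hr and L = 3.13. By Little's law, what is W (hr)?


W = L/λ = 3.13/32.83 = 0.09534 hr

Final: 0.09534 hr


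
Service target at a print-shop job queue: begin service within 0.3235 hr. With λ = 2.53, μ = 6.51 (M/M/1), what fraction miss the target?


ρ = 2.53/6.51 = 0.3886
P(Wq > t) = ρ·e^{−(μ−λ)t} = 0.3886·e^{−1.2875}
= 0.3886·0.275952 = 0.107244

Final: 0.107244


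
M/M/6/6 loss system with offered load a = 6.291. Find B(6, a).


B(c,a) = (a^c/c!) / Σ_{k=0}^{c} a^k/k!
a^6/6! = 86.096523
Σ terms (k=0..6): 1.00000 + 6.29100 + 19.78834 + 41.49615 + 65.26307 + 82.11399 + 86.09652 = 302.049078
B = 86.096523/302.049078 = 0.285042

Final: 0.285042


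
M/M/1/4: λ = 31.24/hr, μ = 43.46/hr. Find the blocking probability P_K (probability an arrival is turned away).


ρ = λ/μ = 31.24/43.46 = 0.7188
P_K = (1−ρ)ρ^K/(1−ρ^(K+1)) = (0.2812·0.266984)/(1 − 0.191914)
= 0.075070/0.808086 = 0.092899

Final: 0.092899


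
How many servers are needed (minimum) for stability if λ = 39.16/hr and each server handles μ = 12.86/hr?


Stability requires cμ > λ ⇔ c > λ/μ.
λ/μ = 39.16/12.86 = 3.0451
Minimum integer c = ⌊3.0451⌋ + 1 = 4
Check: 4·12.86 = 51.44 > 39.16, while 3·12.86 = 38.58 ≤ 39.16

Final: 4 servers


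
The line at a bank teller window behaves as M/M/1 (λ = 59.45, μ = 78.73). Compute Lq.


ρ = 59.45/78.73 = 0.7551
Lq = ρ²/(1−ρ) = 0.5702/0.2449 = 2.3284

Final: 2.3284


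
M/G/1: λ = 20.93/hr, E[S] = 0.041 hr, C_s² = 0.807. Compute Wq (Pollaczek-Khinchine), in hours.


ρ = λ·E[S] = 20.93·0.041 = 0.8581
E[S²] = E[S]²(1+C_s²) = 0.041²·(1+0.807) = 0.003038
Wq = λ·E[S²]/(2(1−ρ)) = 20.93·0.003038/(2·0.1419) = 0.22407 hr

Final: 0.22407 hr


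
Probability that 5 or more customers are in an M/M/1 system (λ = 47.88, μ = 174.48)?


ρ = 47.88/174.48 = 0.2744
P(N ≥ n) = ρ^n = 0.2744^5 = 0.001556

Final: 0.001556


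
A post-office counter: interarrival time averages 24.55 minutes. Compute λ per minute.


λ = 1/(interarrival time) in consistent units.
1 minute = 1 min, so λ = 1/24.55 = 0.04073 per minute

Final: 0.04073 /min


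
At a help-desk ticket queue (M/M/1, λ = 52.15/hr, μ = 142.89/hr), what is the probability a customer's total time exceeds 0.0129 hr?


W ~ Exponential(μ−λ) for M/M/1.
μ − λ = 142.89 − 52.15 = 90.7400
P(W > t) = e^{−(μ−λ)t} = e^{−1.1705} = 0.310198

Final: 0.310198


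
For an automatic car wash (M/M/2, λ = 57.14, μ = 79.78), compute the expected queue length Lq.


a = λ/μ = 0.7162; ρ = a/2 = 0.3581
P₀ = 0.472635
Lq = P₀·a^c·ρ / (c!·(1−ρ)²) = 0.472635·0.51297·0.3581/(2·0.41202)
= 0.10536

Final: 0.10536


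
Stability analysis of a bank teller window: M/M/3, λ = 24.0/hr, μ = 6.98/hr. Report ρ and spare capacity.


Total capacity cμ = 3·6.98 = 20.94/hr
ρ = λ/(cμ) = 24.0/20.94 = 1.1461
Stable ⇔ ρ < 1: NO
Spare capacity = cμ − λ = 20.94 − 24.0 = -3.06/hr

Final: ρ = 1.1461; unstable; margin = -3.06/hr


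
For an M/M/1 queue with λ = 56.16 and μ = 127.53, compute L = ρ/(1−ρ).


ρ = λ/μ = 56.16/127.53 = 0.4404
L = ρ/(1−ρ) = 0.4404/(1 − 0.4404) = 0.4404/0.5596 = 0.7869

Final: 0.7869


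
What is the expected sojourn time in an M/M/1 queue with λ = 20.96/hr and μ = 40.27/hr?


W = 1/(μ−λ) = 1/(40.27 − 20.96) = 1/19.31 = 0.05179 hr

Final: 0.05179 hr


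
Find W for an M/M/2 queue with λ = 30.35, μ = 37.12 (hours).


a = 0.8176; ρ = 0.4088; P₀ = 0.419639
Lq = P₀·a^c·ρ/(c!(1−ρ)²) = 0.16406
Wq = Lq/λ = 0.16406/30.35 = 0.005406 hr
W = Wq + 1/μ = 0.005406 + 0.02694 = 0.03235 hr

Final: 0.03235 hr


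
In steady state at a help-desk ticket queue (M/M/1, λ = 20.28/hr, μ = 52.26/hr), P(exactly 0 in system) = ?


ρ = 20.28/52.26 = 0.3881
P_n = (1−ρ)·ρ^n = (1 − 0.3881)·0.3881^0 = 0.6119·1.000000 = 0.611940

Final: 0.611940


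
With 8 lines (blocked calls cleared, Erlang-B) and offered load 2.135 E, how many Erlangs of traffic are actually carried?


B(8,2.135) = 0.001267 (Erlang-B)
Carried load = a(1 − B) = 2.135·(1 − 0.001267) = 2.135·0.998733 = 2.1323 E

Final: 2.1323 Erlangs


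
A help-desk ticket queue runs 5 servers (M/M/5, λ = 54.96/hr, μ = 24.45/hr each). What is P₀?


a = λ/μ = 54.96/24.45 = 2.2479; ρ = a/c = 0.4496
Σ_{k=0}^{4} a^k/k! (terms k=0..4) = 1.00000 + 2.24785 + 2.52642 + 1.89301 + 1.06380 = 8.73108
Tail: a^5/(5!(1−ρ)) = 57.39041/(120·0.5504) = 0.86887
P₀ = 1/(8.73108 + 0.86887) = 1/9.59995 = 0.104167

Final: 0.104167


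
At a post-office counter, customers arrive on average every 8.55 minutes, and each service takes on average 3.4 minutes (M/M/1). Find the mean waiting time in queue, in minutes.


λ = 60/8.55 = 7.0175 /hr
μ = 60/3.4 = 17.6471 /hr
ρ = λ/μ = 7.0175/17.6471 = 0.3977
Wq = ρ/(μ−λ) = 0.3977/(17.6471−7.0175) = 0.03741 hr
In minutes: 0.03741·60 = 2.245 min

Final: 2.245 min


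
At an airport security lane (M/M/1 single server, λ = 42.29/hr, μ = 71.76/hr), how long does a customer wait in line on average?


ρ = 42.29/71.76 = 0.5893
Wq = ρ/(μ−λ) = 0.5893/(71.76 − 42.29) = 0.5893/29.47 = 0.02000 hr

Final: 0.02000 hr


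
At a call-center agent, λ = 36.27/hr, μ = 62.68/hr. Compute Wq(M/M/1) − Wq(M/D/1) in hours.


ρ = 36.27/62.68 = 0.5787
Wq(M/M/1) = ρ/(μ−λ) = 0.5787/26.41 = 0.02191 hr
Wq(M/D/1) = ρ/(2(μ−λ)) = 0.01096 hr
Savings = 0.02191 − 0.01096 = 0.01096 hr

Final: 0.01096 hr


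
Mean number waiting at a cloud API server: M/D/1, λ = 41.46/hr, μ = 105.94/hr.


ρ = 41.46/105.94 = 0.3914
M/D/1: Lq = ρ²/(2(1−ρ)) = 0.1532/(2·0.6086) = 0.12582

Final: 0.12582


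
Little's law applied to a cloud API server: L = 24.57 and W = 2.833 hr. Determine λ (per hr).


λ = L/W = 24.57/2.833 = 8.6728 /hr

Final: 8.6728 /hr


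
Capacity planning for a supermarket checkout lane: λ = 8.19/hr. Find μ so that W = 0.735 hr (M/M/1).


W = 1/(μ−λ) ⇒ μ − λ = 1/W = 1/0.735 = 1.3605
μ = λ + 1/W = 8.19 + 1.3605 = 9.5505 per hr

Final: 9.5505 /hr


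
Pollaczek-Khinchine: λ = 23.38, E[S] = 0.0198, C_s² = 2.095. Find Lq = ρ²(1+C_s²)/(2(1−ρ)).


ρ = λ·E[S] = 23.38·0.0198 = 0.4629
Lq = ρ²(1+C_s²)/(2(1−ρ)) = 0.2143·(1+2.095)/(2·0.5371)
= 0.2143·3.0950/1.0742 = 0.61747

Final: 0.61747


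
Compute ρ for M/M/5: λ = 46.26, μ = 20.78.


ρ = λ/(cμ) = 46.26/(5·20.78) = 46.26/103.90 = 0.4452

Final: 0.4452


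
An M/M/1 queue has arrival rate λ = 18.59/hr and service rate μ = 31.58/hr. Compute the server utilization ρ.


ρ = λ/μ = 18.59/31.58 = 0.5887

Final: 0.5887


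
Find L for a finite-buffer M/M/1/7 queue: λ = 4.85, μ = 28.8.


ρ = 4.85/28.8 = 0.1684
L = ρ[1 − (K+1)ρ^K + Kρ^(K+1)] / [(1−ρ)(1−ρ^(K+1))]
Numerator: 0.1684·(1 − 8·0.000003841 + 7·0.0000006468) = 0.168398
Denominator: (0.8316)·(0.999999) = 0.831597
L = 0.168398/0.831597 = 0.2025

Final: 0.2025


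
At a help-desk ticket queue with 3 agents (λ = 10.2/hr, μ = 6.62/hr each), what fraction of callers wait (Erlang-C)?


a = λ/μ = 1.5408; ρ = a/3 = 0.5136
P₀ = 0.200756 (from M/M/c formula)
C(c,a) = [a^c/(c!(1−ρ))]·P₀ = [3.65786/(6·0.4864)]·0.200756
= 1.25336·0.200756 = 0.251621

Final: 0.251621


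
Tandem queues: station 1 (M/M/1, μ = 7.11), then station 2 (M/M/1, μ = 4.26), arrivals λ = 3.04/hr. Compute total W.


Each node sees arrival rate λ = 3.04/hr (tandem ⇒ throughput preserved).
W₁ = 1/(μ₁−λ) = 1/(7.11−3.04) = 0.24570 hr
W₂ = 1/(μ₂−λ) = 1/(4.26−3.04) = 0.81967 hr
W_total = W₁ + W₂ = 0.24570 + 0.81967 = 1.06537 hr

Final: 1.06537 hr


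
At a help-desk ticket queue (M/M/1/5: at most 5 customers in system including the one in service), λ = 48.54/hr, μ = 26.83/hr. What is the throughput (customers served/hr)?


ρ = 1.8092; P_K = (1−ρ)ρ^5/(1−ρ^6) = 0.460390
λ_eff = λ(1 − P_K) = 48.54·(1 − 0.460390) = 48.54·0.539610 = 26.1927 /hr

Final: 26.1927 /hr


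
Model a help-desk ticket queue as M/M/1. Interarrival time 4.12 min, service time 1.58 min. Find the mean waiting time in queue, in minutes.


λ = 60/4.12 = 14.5631 /hr
μ = 60/1.58 = 37.9747 /hr
ρ = λ/μ = 14.5631/37.9747 = 0.3835
Wq = ρ/(μ−λ) = 0.3835/(37.9747−14.5631) = 0.01638 hr
In minutes: 0.01638·60 = 0.9828 min

Final: 0.9828 min


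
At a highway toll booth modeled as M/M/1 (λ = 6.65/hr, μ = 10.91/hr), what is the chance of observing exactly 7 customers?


ρ = 6.65/10.91 = 0.6095
P_n = (1−ρ)·ρ^n = (1 − 0.6095)·0.6095^7 = 0.3905·0.031259 = 0.012206

Final: 0.012206


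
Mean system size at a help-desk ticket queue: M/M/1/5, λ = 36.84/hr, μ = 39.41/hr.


ρ = 36.84/39.41 = 0.9348
L = ρ[1 − (K+1)ρ^K + Kρ^(K+1)] / [(1−ρ)(1−ρ^(K+1))]
Numerator: 0.9348·(1 − 6·0.713783 + 5·0.667235) = 0.049994
Denominator: (0.06521)·(0.332765) = 0.021700
L = 0.049994/0.021700 = 2.3039

Final: 2.3039


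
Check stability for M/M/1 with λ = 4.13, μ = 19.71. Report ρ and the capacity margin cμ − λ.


Total capacity cμ = 1·19.71 = 19.71/hr
ρ = λ/(cμ) = 4.13/19.71 = 0.2095
Stable ⇔ ρ < 1: YES
Spare capacity = cμ − λ = 19.71 − 4.13 = 15.58/hr

Final: ρ = 0.2095; stable; margin = 15.58/hr


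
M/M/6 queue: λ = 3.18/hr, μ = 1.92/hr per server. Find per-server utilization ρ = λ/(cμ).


ρ = λ/(cμ) = 3.18/(6·1.92) = 3.18/11.52 = 0.2760

Final: 0.2760


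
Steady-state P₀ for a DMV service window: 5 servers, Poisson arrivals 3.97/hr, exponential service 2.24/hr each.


a = λ/μ = 3.97/2.24 = 1.7723; ρ = a/c = 0.3545
Σ_{k=0}^{4} a^k/k! (terms k=0..4) = 1.00000 + 1.77232 + 1.57056 + 0.92785 + 0.41111 = 5.68184
Tail: a^5/(5!(1−ρ)) = 17.48688/(120·0.6455) = 0.22574
P₀ = 1/(5.68184 + 0.22574) = 1/5.90758 = 0.169274

Final: 0.169274


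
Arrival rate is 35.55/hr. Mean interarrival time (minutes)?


Mean interarrival time = 1/λ = 1/35.55 hour = 0.02813 hour
In minutes: 0.02813 × 60 = 1.6878 min

Final: 1.6878 min


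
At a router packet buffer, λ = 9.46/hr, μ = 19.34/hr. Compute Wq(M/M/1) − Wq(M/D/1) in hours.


ρ = 9.46/19.34 = 0.4891
Wq(M/M/1) = ρ/(μ−λ) = 0.4891/9.88 = 0.04951 hr
Wq(M/D/1) = ρ/(2(μ−λ)) = 0.02475 hr
Savings = 0.04951 − 0.02475 = 0.02475 hr

Final: 0.02475 hr


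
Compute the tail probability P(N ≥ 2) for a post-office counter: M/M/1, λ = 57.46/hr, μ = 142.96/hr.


ρ = 57.46/142.96 = 0.4019
P(N ≥ n) = ρ^n = 0.4019^2 = 0.161548

Final: 0.161548


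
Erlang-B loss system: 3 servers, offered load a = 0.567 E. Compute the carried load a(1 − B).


B(3,0.567) = 0.017280 (Erlang-B)
Carried load = a(1 − B) = 0.567·(1 − 0.017280) = 0.567·0.982720 = 0.5572 E

Final: 0.5572 Erlangs


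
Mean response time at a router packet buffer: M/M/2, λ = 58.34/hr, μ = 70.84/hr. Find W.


a = 0.8235; ρ = 0.4118; P₀ = 0.416658
Lq = P₀·a^c·ρ/(c!(1−ρ)²) = 0.16815
Wq = Lq/λ = 0.16815/58.34 = 0.002882 hr
W = Wq + 1/μ = 0.002882 + 0.01412 = 0.01700 hr

Final: 0.01700 hr


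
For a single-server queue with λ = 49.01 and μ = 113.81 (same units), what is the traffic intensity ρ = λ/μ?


ρ = λ/μ = 49.01/113.81 = 0.4306

Final: 0.4306


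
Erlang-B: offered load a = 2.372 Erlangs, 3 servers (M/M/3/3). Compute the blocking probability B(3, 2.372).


B(c,a) = (a^c/c!) / Σ_{k=0}^{c} a^k/k!
a^3/3! = 2.224297
Σ terms (k=0..3): 1.00000 + 2.37200 + 2.81319 + 2.22430 = 8.409489
B = 2.224297/8.409489 = 0.264498

Final: 0.264498


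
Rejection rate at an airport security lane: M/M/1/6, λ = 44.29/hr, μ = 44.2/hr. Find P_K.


ρ = λ/μ = 44.29/44.2 = 1.0020
P_K = (1−ρ)ρ^K/(1−ρ^(K+1)) = (-0.002036·1.012280)/(1 − 1.014341)
= -0.002061/-0.014341 = 0.143730

Final: 0.143730


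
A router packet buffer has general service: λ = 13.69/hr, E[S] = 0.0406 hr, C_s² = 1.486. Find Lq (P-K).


ρ = λ·E[S] = 13.69·0.0406 = 0.5558
Lq = ρ²(1+C_s²)/(2(1−ρ)) = 0.3089·(1+1.486)/(2·0.4442)
= 0.3089·2.4860/0.8884 = 0.86450

Final: 0.86450


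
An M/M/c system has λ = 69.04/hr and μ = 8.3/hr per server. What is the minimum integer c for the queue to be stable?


Stability requires cμ > λ ⇔ c > λ/μ.
λ/μ = 69.04/8.3 = 8.3181
Minimum integer c = ⌊8.3181⌋ + 1 = 9
Check: 9·8.3 = 74.70 > 69.04, while 8·8.3 = 66.40 ≤ 69.04

Final: 9 servers


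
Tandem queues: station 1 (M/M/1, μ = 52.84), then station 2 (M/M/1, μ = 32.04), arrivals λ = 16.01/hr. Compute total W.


Each node sees arrival rate λ = 16.01/hr (tandem ⇒ throughput preserved).
W₁ = 1/(μ₁−λ) = 1/(52.84−16.01) = 0.02715 hr
W₂ = 1/(μ₂−λ) = 1/(32.04−16.01) = 0.06238 hr
W_total = W₁ + W₂ = 0.02715 + 0.06238 = 0.08953 hr

Final: 0.08953 hr


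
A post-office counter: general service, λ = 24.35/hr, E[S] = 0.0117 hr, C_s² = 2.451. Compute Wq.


ρ = λ·E[S] = 24.35·0.0117 = 0.2849
E[S²] = E[S]²(1+C_s²) = 0.0117²·(1+2.451) = 0.0004724
Wq = λ·E[S²]/(2(1−ρ)) = 24.35·0.0004724/(2·0.7151) = 0.008043 hr

Final: 0.008043 hr


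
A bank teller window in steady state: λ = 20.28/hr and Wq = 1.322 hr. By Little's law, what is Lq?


Lq = λWq = 20.28·1.322 = 26.8102

Final: 26.8102


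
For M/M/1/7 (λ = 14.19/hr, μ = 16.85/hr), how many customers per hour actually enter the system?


ρ = 0.8421; P_K = (1−ρ)ρ^7/(1−ρ^8) = 0.063477
λ_eff = λ(1 − P_K) = 14.19·(1 − 0.063477) = 14.19·0.936523 = 13.2893 /hr

Final: 13.2893 /hr


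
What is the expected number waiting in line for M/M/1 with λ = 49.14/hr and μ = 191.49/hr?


ρ = 49.14/191.49 = 0.2566
Lq = ρ²/(1−ρ) = 0.06585/0.7434 = 0.08859

Final: 0.08859


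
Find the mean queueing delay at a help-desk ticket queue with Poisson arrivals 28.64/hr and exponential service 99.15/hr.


ρ = 28.64/99.15 = 0.2889
Wq = ρ/(μ−λ) = 0.2889/(99.15 − 28.64) = 0.2889/70.51 = 0.004097 hr

Final: 0.004097 hr


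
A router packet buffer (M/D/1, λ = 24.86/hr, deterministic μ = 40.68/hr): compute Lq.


ρ = 24.86/40.68 = 0.6111
M/D/1: Lq = ρ²/(2(1−ρ)) = 0.3735/(2·0.3889) = 0.48016

Final: 0.48016


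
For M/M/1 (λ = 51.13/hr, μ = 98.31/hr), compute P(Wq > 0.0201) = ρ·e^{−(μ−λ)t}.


ρ = 51.13/98.31 = 0.5201
P(Wq > t) = ρ·e^{−(μ−λ)t} = 0.5201·e^{−0.9483}
= 0.5201·0.387392 = 0.201479

Final: 0.201479


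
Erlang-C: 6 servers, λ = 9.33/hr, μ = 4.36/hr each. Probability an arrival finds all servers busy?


a = λ/μ = 2.1399; ρ = a/6 = 0.3567
P₀ = 0.117403 (from M/M/c formula)
C(c,a) = [a^c/(c!(1−ρ))]·P₀ = [96.02204/(720·0.6433)]·0.117403
= 0.20730·0.117403 = 0.024337

Final: 0.024337


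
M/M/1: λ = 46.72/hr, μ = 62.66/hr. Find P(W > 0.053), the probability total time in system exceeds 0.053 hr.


W ~ Exponential(μ−λ) for M/M/1.
μ − λ = 62.66 − 46.72 = 15.9400
P(W > t) = e^{−(μ−λ)t} = e^{−0.8448} = 0.429635

Final: 0.429635


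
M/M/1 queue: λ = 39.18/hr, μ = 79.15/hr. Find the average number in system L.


ρ = λ/μ = 39.18/79.15 = 0.4950
L = ρ/(1−ρ) = 0.4950/(1 − 0.4950) = 0.4950/0.5050 = 0.9802

Final: 0.9802


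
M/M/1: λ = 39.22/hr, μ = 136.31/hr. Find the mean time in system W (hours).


W = 1/(μ−λ) = 1/(136.31 − 39.22) = 1/97.09 = 0.01030 hr

Final: 0.01030 hr


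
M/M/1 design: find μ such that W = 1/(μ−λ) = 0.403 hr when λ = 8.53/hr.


W = 1/(μ−λ) ⇒ μ − λ = 1/W = 1/0.403 = 2.4814
μ = λ + 1/W = 8.53 + 2.4814 = 11.0114 per hr

Final: 11.0114 /hr


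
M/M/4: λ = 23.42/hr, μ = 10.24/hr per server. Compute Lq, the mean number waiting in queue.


a = λ/μ = 2.2871; ρ = a/4 = 0.5718
P₀ = 0.094707
Lq = P₀·a^c·ρ / (c!·(1−ρ)²) = 0.094707·27.36199·0.5718/(24·0.18337)
= 0.33667

Final: 0.33667


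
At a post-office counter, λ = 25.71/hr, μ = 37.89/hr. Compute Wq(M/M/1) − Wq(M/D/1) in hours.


ρ = 25.71/37.89 = 0.6785
Wq(M/M/1) = ρ/(μ−λ) = 0.6785/12.18 = 0.05571 hr
Wq(M/D/1) = ρ/(2(μ−λ)) = 0.02785 hr
Savings = 0.05571 − 0.02785 = 0.02785 hr

Final: 0.02785 hr


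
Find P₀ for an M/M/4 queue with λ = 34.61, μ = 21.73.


a = λ/μ = 34.61/21.73 = 1.5927; ρ = a/c = 0.3982
Σ_{k=0}^{3} a^k/k! (terms k=0..3) = 1.00000 + 1.59273 + 1.26839 + 0.67340 = 4.53452
Tail: a^4/(4!(1−ρ)) = 6.43528/(24·0.6018) = 0.44554
P₀ = 1/(4.53452 + 0.44554) = 1/4.98007 = 0.200800

Final: 0.200800


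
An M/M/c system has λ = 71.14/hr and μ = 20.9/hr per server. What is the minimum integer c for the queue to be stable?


Stability requires cμ > λ ⇔ c > λ/μ.
λ/μ = 71.14/20.9 = 3.4038
Minimum integer c = ⌊3.4038⌋ + 1 = 4
Check: 4·20.9 = 83.60 > 71.14, while 3·20.9 = 62.70 ≤ 71.14

Final: 4 servers


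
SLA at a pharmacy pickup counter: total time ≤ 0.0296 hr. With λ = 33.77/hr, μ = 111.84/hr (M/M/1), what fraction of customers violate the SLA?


W ~ Exponential(μ−λ) for M/M/1.
μ − λ = 111.84 − 33.77 = 78.0700
P(W > t) = e^{−(μ−λ)t} = e^{−2.3109} = 0.099175

Final: 0.099175


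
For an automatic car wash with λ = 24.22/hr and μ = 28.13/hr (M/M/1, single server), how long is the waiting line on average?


ρ = 24.22/28.13 = 0.8610
Lq = ρ²/(1−ρ) = 0.7413/0.1390 = 5.3334

Final: 5.3334


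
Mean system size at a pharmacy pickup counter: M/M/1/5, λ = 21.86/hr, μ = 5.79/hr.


ρ = 21.86/5.79 = 3.7755
L = ρ[1 − (K+1)ρ^K + Kρ^(K+1)] / [(1−ρ)(1−ρ^(K+1))]
Numerator: 3.7755·(1 − 6·767.110574 + 5·2896.206763) = 37299.315413
Denominator: (-2.7755)·(-2895.206763) = 8035.573865
L = 37299.315413/8035.573865 = 4.6418

Final: 4.6418


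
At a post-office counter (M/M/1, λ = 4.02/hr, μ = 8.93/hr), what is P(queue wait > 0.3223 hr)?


ρ = 4.02/8.93 = 0.4502
P(Wq > t) = ρ·e^{−(μ−λ)t} = 0.4502·e^{−1.5825}
= 0.4502·0.205462 = 0.092493

Final: 0.092493


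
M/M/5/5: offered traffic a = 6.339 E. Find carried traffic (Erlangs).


B(5,6.339) = 0.383423 (Erlang-B)
Carried load = a(1 − B) = 6.339·(1 − 0.383423) = 6.339·0.616577 = 3.9085 E

Final: 3.9085 Erlangs


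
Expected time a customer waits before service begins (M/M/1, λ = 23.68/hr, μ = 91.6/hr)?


ρ = 23.68/91.6 = 0.2585
Wq = ρ/(μ−λ) = 0.2585/(91.6 − 23.68) = 0.2585/67.92 = 0.003806 hr

Final: 0.003806 hr


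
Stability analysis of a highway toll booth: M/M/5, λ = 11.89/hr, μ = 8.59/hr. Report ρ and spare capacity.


Total capacity cμ = 5·8.59 = 42.95/hr
ρ = λ/(cμ) = 11.89/42.95 = 0.2768
Stable ⇔ ρ < 1: YES
Spare capacity = cμ − λ = 42.95 − 11.89 = 31.06/hr

Final: ρ = 0.2768; stable; margin = 31.06/hr


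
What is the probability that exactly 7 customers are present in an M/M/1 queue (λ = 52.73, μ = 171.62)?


ρ = 52.73/171.62 = 0.3072
P_n = (1−ρ)·ρ^n = (1 − 0.3072)·0.3072^7 = 0.6928·0.0002585 = 0.0001791

Final: 0.0001791


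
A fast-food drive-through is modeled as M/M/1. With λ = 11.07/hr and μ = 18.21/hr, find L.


ρ = λ/μ = 11.07/18.21 = 0.6079
L = ρ/(1−ρ) = 0.6079/(1 − 0.6079) = 0.6079/0.3921 = 1.5504

Final: 1.5504


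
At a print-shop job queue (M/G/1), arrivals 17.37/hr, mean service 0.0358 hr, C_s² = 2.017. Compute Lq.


ρ = λ·E[S] = 17.37·0.0358 = 0.6218
Lq = ρ²(1+C_s²)/(2(1−ρ)) = 0.3867·(1+2.017)/(2·0.3782)
= 0.3867·3.0170/0.7563 = 1.54256

Final: 1.54256


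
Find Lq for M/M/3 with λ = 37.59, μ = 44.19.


a = λ/μ = 0.8506; ρ = a/3 = 0.2835
P₀ = 0.424515
Lq = P₀·a^c·ρ / (c!·(1−ρ)²) = 0.424515·0.61552·0.2835/(6·0.51330)
= 0.02406

Final: 0.02406


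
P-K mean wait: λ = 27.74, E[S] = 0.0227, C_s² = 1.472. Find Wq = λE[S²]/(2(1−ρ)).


ρ = λ·E[S] = 27.74·0.0227 = 0.6297
E[S²] = E[S]²(1+C_s²) = 0.0227²·(1+1.472) = 0.001274
Wq = λ·E[S²]/(2(1−ρ)) = 27.74·0.001274/(2·0.3703) = 0.04771 hr

Final: 0.04771 hr


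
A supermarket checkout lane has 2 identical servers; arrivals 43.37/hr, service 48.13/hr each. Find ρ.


ρ = λ/(cμ) = 43.37/(2·48.13) = 43.37/96.26 = 0.4506

Final: 0.4506


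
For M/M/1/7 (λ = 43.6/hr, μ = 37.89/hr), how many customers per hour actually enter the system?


ρ = 1.1507; P_K = (1−ρ)ρ^7/(1−ρ^8) = 0.194110
λ_eff = λ(1 − P_K) = 43.6·(1 − 0.194110) = 43.6·0.805890 = 35.1368 /hr

Final: 35.1368 /hr


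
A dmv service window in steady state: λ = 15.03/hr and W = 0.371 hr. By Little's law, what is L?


L = λW = 15.03·0.371 = 5.5761

Final: 5.5761


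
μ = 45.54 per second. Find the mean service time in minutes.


Mean service time = 1/μ = 1/45.54 second = 0.02196 second
In minutes: 0.02196 × 0.0166667 = 0.0003660 min

Final: 0.0003660 min


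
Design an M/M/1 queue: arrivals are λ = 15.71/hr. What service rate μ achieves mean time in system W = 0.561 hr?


W = 1/(μ−λ) ⇒ μ − λ = 1/W = 1/0.561 = 1.7825
μ = λ + 1/W = 15.71 + 1.7825 = 17.4925 per hr

Final: 17.4925 /hr


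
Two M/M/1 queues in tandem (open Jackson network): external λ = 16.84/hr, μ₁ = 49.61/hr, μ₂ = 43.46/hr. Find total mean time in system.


Each node sees arrival rate λ = 16.84/hr (tandem ⇒ throughput preserved).
W₁ = 1/(μ₁−λ) = 1/(49.61−16.84) = 0.03052 hr
W₂ = 1/(μ₂−λ) = 1/(43.46−16.84) = 0.03757 hr
W_total = W₁ + W₂ = 0.03052 + 0.03757 = 0.06808 hr

Final: 0.06808 hr


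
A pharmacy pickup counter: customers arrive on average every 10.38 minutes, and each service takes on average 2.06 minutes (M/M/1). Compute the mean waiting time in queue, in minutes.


λ = 60/10.38 = 5.7803 /hr
μ = 60/2.06 = 29.1262 /hr
ρ = λ/μ = 5.7803/29.1262 = 0.1985
Wq = ρ/(μ−λ) = 0.1985/(29.1262−5.7803) = 0.008501 hr
In minutes: 0.008501·60 = 0.5100 min

Final: 0.5100 min


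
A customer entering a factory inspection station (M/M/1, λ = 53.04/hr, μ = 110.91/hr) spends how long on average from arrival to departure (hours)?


W = 1/(μ−λ) = 1/(110.91 − 53.04) = 1/57.87 = 0.01728 hr

Final: 0.01728 hr


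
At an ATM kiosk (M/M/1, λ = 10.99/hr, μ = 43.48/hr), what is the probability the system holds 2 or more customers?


ρ = 10.99/43.48 = 0.2528
P(N ≥ n) = ρ^n = 0.2528^2 = 0.063888

Final: 0.063888


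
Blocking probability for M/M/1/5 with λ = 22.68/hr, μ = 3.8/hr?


ρ = λ/μ = 22.68/3.8 = 5.9684
P_K = (1−ρ)ρ^K/(1−ρ^(K+1)) = (-4.9684·7573.511131)/(1 − 45201.903274)
= -37628.392143/-45200.903274 = 0.832470

Final: 0.832470


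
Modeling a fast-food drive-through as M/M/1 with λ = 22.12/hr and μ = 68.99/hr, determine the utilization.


ρ = λ/μ = 22.12/68.99 = 0.3206

Final: 0.3206


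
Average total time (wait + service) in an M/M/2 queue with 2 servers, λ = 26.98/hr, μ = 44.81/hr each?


a = 0.6021; ρ = 0.3010; P₀ = 0.537221
Lq = P₀·a^c·ρ/(c!(1−ρ)²) = 0.06001
Wq = Lq/λ = 0.06001/26.98 = 0.002224 hr
W = Wq + 1/μ = 0.002224 + 0.02232 = 0.02454 hr

Final: 0.02454 hr


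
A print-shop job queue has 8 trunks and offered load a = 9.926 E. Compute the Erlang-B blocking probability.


B(c,a) = (a^c/c!) / Σ_{k=0}^{c} a^k/k!
a^8/8! = 2337.080348
Σ terms (k=0..8): 1.00000 + 9.92600 + 49.26274 + 162.99398 + 404.46956 + 802.95297 + 1328.35186 + 1883.60294 + 2337.08035 = 6979.640394
B = 2337.080348/6979.640394 = 0.334843

Final: 0.334843


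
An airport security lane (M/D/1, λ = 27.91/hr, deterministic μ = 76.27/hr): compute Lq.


ρ = 27.91/76.27 = 0.3659
M/D/1: Lq = ρ²/(2(1−ρ)) = 0.1339/(2·0.6341) = 0.10560

Final: 0.10560


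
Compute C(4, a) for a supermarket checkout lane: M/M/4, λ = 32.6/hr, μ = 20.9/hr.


a = λ/μ = 1.5598; ρ = a/4 = 0.3900
P₀ = 0.207765 (from M/M/c formula)
C(c,a) = [a^c/(c!(1−ρ))]·P₀ = [5.91950/(24·0.6100)]·0.207765
= 0.40431·0.207765 = 0.084001

Final: 0.084001


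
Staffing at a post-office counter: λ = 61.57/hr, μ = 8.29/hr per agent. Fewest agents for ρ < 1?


Stability requires cμ > λ ⇔ c > λ/μ.
λ/μ = 61.57/8.29 = 7.4270
Minimum integer c = ⌊7.4270⌋ + 1 = 8
Check: 8·8.29 = 66.32 > 61.57, while 7·8.29 = 58.03 ≤ 61.57

Final: 8 servers


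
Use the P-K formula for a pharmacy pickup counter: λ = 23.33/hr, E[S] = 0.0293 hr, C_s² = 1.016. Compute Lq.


ρ = λ·E[S] = 23.33·0.0293 = 0.6836
Lq = ρ²(1+C_s²)/(2(1−ρ)) = 0.4673·(1+1.016)/(2·0.3164)
= 0.4673·2.0160/0.6329 = 1.48849

Final: 1.48849


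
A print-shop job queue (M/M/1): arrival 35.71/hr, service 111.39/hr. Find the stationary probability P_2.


ρ = 35.71/111.39 = 0.3206
P_n = (1−ρ)·ρ^n = (1 − 0.3206)·0.3206^2 = 0.6794·0.102775 = 0.069827

Final: 0.069827


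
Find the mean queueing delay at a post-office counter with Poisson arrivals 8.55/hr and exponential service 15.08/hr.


ρ = 8.55/15.08 = 0.5670
Wq = ρ/(μ−λ) = 0.5670/(15.08 − 8.55) = 0.5670/6.53 = 0.08683 hr

Final: 0.08683 hr


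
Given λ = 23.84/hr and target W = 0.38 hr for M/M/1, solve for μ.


W = 1/(μ−λ) ⇒ μ − λ = 1/W = 1/0.38 = 2.6316
μ = λ + 1/W = 23.84 + 2.6316 = 26.4716 per hr

Final: 26.4716 /hr


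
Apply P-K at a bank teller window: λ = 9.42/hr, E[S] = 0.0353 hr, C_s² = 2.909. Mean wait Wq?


ρ = λ·E[S] = 9.42·0.0353 = 0.3325
E[S²] = E[S]²(1+C_s²) = 0.0353²·(1+2.909) = 0.004871
Wq = λ·E[S²]/(2(1−ρ)) = 9.42·0.004871/(2·0.6675) = 0.03437 hr

Final: 0.03437 hr


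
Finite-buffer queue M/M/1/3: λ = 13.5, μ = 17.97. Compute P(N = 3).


ρ = λ/μ = 13.5/17.97 = 0.7513
P_K = (1−ρ)ρ^K/(1−ρ^(K+1)) = (0.2487·0.423991)/(1 − 0.318524)
= 0.105467/0.681476 = 0.154763

Final: 0.154763


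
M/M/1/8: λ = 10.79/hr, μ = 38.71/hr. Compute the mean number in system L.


ρ = 10.79/38.71 = 0.2787
L = ρ[1 − (K+1)ρ^K + Kρ^(K+1)] / [(1−ρ)(1−ρ^(K+1))]
Numerator: 0.2787·(1 − 9·0.00003644 + 8·0.00001016) = 0.278671
Denominator: (0.7213)·(0.999990) = 0.721253
L = 0.278671/0.721253 = 0.3864

Final: 0.3864


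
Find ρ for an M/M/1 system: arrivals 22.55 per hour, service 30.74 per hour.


ρ = λ/μ = 22.55/30.74 = 0.7336

Final: 0.7336


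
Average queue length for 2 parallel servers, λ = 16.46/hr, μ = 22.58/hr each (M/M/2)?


a = λ/μ = 0.7290; ρ = a/2 = 0.3645
P₀ = 0.465758
Lq = P₀·a^c·ρ / (c!·(1−ρ)²) = 0.465758·0.53139·0.3645/(2·0.40388)
= 0.11168

Final: 0.11168


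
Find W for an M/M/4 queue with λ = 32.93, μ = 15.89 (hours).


a = 2.0724; ρ = 0.5181; P₀ = 0.120513
Lq = P₀·a^c·ρ/(c!(1−ρ)²) = 0.20662
Wq = Lq/λ = 0.20662/32.93 = 0.006275 hr
W = Wq + 1/μ = 0.006275 + 0.06293 = 0.06921 hr

Final: 0.06921 hr


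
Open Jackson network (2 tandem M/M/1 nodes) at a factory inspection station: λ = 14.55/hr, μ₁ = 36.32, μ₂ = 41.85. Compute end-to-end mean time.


Each node sees arrival rate λ = 14.55/hr (tandem ⇒ throughput preserved).
W₁ = 1/(μ₁−λ) = 1/(36.32−14.55) = 0.04593 hr
W₂ = 1/(μ₂−λ) = 1/(41.85−14.55) = 0.03663 hr
W_total = W₁ + W₂ = 0.04593 + 0.03663 = 0.08256 hr

Final: 0.08256 hr


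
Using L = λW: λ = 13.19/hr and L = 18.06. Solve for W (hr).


W = L/λ = 18.06/13.19 = 1.3692 hr

Final: 1.3692 hr


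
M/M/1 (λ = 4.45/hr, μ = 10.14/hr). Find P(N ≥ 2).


ρ = 4.45/10.14 = 0.4389
P(N ≥ n) = ρ^n = 0.4389^2 = 0.192595

Final: 0.192595


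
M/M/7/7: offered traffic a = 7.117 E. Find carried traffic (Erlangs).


B(7,7.117) = 0.256085 (Erlang-B)
Carried load = a(1 − B) = 7.117·(1 − 0.256085) = 7.117·0.743915 = 5.2944 E

Final: 5.2944 Erlangs


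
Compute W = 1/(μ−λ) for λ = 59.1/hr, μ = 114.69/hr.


W = 1/(μ−λ) = 1/(114.69 − 59.1) = 1/55.59 = 0.01799 hr

Final: 0.01799 hr


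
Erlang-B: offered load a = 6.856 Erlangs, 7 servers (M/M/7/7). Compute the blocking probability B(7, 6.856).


B(c,a) = (a^c/c!) / Σ_{k=0}^{c} a^k/k!
a^7/7! = 141.274938
Σ terms (k=0..7): 1.00000 + 6.85600 + 23.50237 + 53.71075 + 92.06022 + 126.23297 + 144.24221 + 141.27494 = 588.879444
B = 141.274938/588.879444 = 0.239905

Final: 0.239905


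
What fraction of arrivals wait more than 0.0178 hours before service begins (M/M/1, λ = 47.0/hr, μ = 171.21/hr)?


ρ = 47.0/171.21 = 0.2745
P(Wq > t) = ρ·e^{−(μ−λ)t} = 0.2745·e^{−2.2109}
= 0.2745·0.109598 = 0.030086

Final: 0.030086


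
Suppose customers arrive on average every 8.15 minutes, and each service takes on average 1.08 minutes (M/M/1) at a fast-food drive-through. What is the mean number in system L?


λ = 60/8.15 = 7.3620 /hr
μ = 60/1.08 = 55.5556 /hr
ρ = λ/μ = 7.3620/55.5556 = 0.1325
L = ρ/(1−ρ) = 0.1325/0.8675 = 0.1528

Final: 0.1528


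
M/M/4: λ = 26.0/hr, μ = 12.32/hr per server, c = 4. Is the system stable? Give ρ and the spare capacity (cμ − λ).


Total capacity cμ = 4·12.32 = 49.28/hr
ρ = λ/(cμ) = 26.0/49.28 = 0.5276
Stable ⇔ ρ < 1: YES
Spare capacity = cμ − λ = 49.28 − 26.0 = 23.28/hr

Final: ρ = 0.5276; stable; margin = 23.28/hr


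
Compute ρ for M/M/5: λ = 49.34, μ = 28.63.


ρ = λ/(cμ) = 49.34/(5·28.63) = 49.34/143.15 = 0.3447

Final: 0.3447


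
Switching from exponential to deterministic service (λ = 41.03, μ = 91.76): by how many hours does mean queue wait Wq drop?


ρ = 41.03/91.76 = 0.4471
Wq(M/M/1) = ρ/(μ−λ) = 0.4471/50.73 = 0.008814 hr
Wq(M/D/1) = ρ/(2(μ−λ)) = 0.004407 hr
Savings = 0.008814 − 0.004407 = 0.004407 hr

Final: 0.004407 hr


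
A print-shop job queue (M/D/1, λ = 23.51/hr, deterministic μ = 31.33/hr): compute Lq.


ρ = 23.51/31.33 = 0.7504
M/D/1: Lq = ρ²/(2(1−ρ)) = 0.5631/(2·0.2496) = 1.12800

Final: 1.12800


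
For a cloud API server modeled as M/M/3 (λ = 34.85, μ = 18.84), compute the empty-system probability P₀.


a = λ/μ = 34.85/18.84 = 1.8498; ρ = a/c = 0.6166
Σ_{k=0}^{2} a^k/k! (terms k=0..2) = 1.00000 + 1.84979 + 1.71086 = 4.56064
Tail: a^3/(3!(1−ρ)) = 6.32945/(6·0.3834) = 2.75142
P₀ = 1/(4.56064 + 2.75142) = 1/7.31207 = 0.136760

Final: 0.136760


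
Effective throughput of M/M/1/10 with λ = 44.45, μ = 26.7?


ρ = 1.6648; P_K = (1−ρ)ρ^10/(1−ρ^11) = 0.400797
λ_eff = λ(1 − P_K) = 44.45·(1 − 0.400797) = 44.45·0.599203 = 26.6346 /hr

Final: 26.6346 /hr


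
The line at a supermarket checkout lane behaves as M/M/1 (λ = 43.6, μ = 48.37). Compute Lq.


ρ = 43.6/48.37 = 0.9014
Lq = ρ²/(1−ρ) = 0.8125/0.09861 = 8.2391

Final: 8.2391


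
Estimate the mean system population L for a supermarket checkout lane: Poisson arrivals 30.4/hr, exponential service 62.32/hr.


ρ = λ/μ = 30.4/62.32 = 0.4878
L = ρ/(1−ρ) = 0.4878/(1 − 0.4878) = 0.4878/0.5122 = 0.9524

Final: 0.9524


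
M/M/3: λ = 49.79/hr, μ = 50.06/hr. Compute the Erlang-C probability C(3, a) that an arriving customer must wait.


a = λ/μ = 0.9946; ρ = a/3 = 0.3315
P₀ = 0.365692 (from M/M/c formula)
C(c,a) = [a^c/(c!(1−ρ))]·P₀ = [0.98391/(6·0.6685)]·0.365692
= 0.24532·0.365692 = 0.089710

Final: 0.089710


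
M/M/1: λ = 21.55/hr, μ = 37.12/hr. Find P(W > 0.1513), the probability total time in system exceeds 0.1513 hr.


W ~ Exponential(μ−λ) for M/M/1.
μ − λ = 37.12 − 21.55 = 15.5700
P(W > t) = e^{−(μ−λ)t} = e^{−2.3557} = 0.094823

Final: 0.094823


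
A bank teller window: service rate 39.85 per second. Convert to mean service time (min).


Mean service time = 1/μ = 1/39.85 second = 0.02509 second
In minutes: 0.02509 × 0.0166667 = 0.0004182 min

Final: 0.0004182 min


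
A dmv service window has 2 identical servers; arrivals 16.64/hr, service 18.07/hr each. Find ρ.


ρ = λ/(cμ) = 16.64/(2·18.07) = 16.64/36.14 = 0.4604

Final: 0.4604


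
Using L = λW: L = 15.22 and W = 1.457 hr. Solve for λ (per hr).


λ = L/W = 15.22/1.457 = 10.4461 /hr

Final: 10.4461 /hr


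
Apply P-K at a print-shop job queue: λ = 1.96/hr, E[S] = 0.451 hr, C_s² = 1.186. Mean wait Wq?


ρ = λ·E[S] = 1.96·0.451 = 0.8840
E[S²] = E[S]²(1+C_s²) = 0.451²·(1+1.186) = 0.444635
Wq = λ·E[S²]/(2(1−ρ)) = 1.96·0.444635/(2·0.1160) = 3.75510 hr

Final: 3.75510 hr


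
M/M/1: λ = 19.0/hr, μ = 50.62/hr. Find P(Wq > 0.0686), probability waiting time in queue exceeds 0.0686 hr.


ρ = 19.0/50.62 = 0.3753
P(Wq > t) = ρ·e^{−(μ−λ)t} = 0.3753·e^{−2.1691}
= 0.3753·0.114277 = 0.042893

Final: 0.042893


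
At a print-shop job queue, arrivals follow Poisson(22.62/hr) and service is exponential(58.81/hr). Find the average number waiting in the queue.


ρ = 22.62/58.81 = 0.3846
Lq = ρ²/(1−ρ) = 0.1479/0.6154 = 0.2404

Final: 0.2404


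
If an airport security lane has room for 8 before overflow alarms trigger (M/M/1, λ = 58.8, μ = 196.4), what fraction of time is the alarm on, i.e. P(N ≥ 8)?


ρ = 58.8/196.4 = 0.2994
P(N ≥ n) = ρ^n = 0.2994^8 = 0.00006455

Final: 0.00006455


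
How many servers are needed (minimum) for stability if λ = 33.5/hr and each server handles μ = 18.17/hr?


Stability requires cμ > λ ⇔ c > λ/μ.
λ/μ = 33.5/18.17 = 1.8437
Minimum integer c = ⌊1.8437⌋ + 1 = 2
Check: 2·18.17 = 36.34 > 33.5, while 1·18.17 = 18.17 ≤ 33.5

Final: 2 servers
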